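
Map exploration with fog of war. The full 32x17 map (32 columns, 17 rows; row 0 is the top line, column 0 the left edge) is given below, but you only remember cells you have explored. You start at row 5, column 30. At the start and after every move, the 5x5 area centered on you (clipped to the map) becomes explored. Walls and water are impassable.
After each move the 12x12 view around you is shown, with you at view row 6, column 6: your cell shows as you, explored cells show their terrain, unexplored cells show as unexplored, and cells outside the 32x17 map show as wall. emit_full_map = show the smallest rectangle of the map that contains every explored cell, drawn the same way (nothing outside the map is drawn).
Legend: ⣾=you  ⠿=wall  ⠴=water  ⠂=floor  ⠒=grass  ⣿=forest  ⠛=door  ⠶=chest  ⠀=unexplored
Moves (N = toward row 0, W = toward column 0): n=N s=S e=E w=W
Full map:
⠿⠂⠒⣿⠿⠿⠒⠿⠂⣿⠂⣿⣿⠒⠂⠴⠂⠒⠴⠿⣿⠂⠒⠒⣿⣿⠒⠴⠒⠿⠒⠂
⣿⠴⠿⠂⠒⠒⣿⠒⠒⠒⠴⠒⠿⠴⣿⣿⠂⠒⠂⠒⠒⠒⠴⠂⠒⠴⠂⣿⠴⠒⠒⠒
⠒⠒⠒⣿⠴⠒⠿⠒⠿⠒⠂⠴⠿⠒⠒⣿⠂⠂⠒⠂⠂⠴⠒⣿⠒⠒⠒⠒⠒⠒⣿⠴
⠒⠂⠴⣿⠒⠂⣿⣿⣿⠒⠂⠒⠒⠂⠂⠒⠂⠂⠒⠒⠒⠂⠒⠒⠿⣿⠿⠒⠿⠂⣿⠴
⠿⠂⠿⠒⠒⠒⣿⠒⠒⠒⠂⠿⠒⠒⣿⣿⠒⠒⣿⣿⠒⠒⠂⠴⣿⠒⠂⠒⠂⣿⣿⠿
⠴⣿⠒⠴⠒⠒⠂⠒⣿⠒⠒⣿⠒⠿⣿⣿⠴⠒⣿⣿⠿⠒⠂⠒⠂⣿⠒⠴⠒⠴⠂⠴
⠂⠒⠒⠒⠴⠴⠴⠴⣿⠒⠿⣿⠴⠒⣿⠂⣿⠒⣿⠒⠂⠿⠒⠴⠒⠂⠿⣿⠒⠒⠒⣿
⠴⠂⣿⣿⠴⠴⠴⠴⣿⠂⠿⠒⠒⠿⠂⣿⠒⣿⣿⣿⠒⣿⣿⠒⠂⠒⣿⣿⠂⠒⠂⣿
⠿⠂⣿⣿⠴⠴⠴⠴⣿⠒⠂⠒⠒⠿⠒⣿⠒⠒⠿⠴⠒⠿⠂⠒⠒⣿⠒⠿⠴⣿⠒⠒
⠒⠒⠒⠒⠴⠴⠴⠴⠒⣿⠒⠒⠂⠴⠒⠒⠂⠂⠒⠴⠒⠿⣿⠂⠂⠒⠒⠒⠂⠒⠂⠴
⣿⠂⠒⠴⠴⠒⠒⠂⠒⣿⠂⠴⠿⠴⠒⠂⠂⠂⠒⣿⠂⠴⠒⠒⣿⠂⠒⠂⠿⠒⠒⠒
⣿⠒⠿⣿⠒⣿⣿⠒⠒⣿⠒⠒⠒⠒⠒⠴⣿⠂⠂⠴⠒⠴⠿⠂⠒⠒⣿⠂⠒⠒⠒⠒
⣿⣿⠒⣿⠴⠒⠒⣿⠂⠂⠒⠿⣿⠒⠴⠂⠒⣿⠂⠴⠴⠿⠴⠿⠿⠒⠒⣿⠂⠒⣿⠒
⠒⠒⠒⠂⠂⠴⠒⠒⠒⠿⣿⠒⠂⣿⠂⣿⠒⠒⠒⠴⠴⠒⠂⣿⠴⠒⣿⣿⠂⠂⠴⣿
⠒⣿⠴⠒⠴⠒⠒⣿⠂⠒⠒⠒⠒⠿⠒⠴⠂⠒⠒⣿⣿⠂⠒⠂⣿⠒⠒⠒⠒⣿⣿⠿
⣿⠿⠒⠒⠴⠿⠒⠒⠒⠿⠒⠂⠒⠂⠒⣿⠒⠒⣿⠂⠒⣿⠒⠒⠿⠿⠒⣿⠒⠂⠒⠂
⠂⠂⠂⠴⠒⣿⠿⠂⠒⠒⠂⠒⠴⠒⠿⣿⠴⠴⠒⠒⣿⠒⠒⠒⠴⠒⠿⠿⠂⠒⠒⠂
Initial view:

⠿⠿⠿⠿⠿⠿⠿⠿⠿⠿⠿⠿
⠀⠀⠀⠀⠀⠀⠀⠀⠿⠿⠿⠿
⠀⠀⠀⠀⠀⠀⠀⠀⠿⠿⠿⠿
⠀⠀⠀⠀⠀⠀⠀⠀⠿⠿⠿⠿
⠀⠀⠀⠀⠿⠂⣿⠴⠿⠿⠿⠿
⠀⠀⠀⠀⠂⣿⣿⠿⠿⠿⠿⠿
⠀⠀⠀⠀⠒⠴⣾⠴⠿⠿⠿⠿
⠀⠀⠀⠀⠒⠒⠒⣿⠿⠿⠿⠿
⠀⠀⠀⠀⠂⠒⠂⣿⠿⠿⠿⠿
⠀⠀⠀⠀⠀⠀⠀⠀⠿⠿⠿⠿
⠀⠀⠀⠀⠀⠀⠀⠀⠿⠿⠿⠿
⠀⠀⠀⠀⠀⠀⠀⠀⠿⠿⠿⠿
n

⠿⠿⠿⠿⠿⠿⠿⠿⠿⠿⠿⠿
⠿⠿⠿⠿⠿⠿⠿⠿⠿⠿⠿⠿
⠀⠀⠀⠀⠀⠀⠀⠀⠿⠿⠿⠿
⠀⠀⠀⠀⠀⠀⠀⠀⠿⠿⠿⠿
⠀⠀⠀⠀⠒⠒⣿⠴⠿⠿⠿⠿
⠀⠀⠀⠀⠿⠂⣿⠴⠿⠿⠿⠿
⠀⠀⠀⠀⠂⣿⣾⠿⠿⠿⠿⠿
⠀⠀⠀⠀⠒⠴⠂⠴⠿⠿⠿⠿
⠀⠀⠀⠀⠒⠒⠒⣿⠿⠿⠿⠿
⠀⠀⠀⠀⠂⠒⠂⣿⠿⠿⠿⠿
⠀⠀⠀⠀⠀⠀⠀⠀⠿⠿⠿⠿
⠀⠀⠀⠀⠀⠀⠀⠀⠿⠿⠿⠿

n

⠿⠿⠿⠿⠿⠿⠿⠿⠿⠿⠿⠿
⠿⠿⠿⠿⠿⠿⠿⠿⠿⠿⠿⠿
⠿⠿⠿⠿⠿⠿⠿⠿⠿⠿⠿⠿
⠀⠀⠀⠀⠀⠀⠀⠀⠿⠿⠿⠿
⠀⠀⠀⠀⠴⠒⠒⠒⠿⠿⠿⠿
⠀⠀⠀⠀⠒⠒⣿⠴⠿⠿⠿⠿
⠀⠀⠀⠀⠿⠂⣾⠴⠿⠿⠿⠿
⠀⠀⠀⠀⠂⣿⣿⠿⠿⠿⠿⠿
⠀⠀⠀⠀⠒⠴⠂⠴⠿⠿⠿⠿
⠀⠀⠀⠀⠒⠒⠒⣿⠿⠿⠿⠿
⠀⠀⠀⠀⠂⠒⠂⣿⠿⠿⠿⠿
⠀⠀⠀⠀⠀⠀⠀⠀⠿⠿⠿⠿

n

⠿⠿⠿⠿⠿⠿⠿⠿⠿⠿⠿⠿
⠿⠿⠿⠿⠿⠿⠿⠿⠿⠿⠿⠿
⠿⠿⠿⠿⠿⠿⠿⠿⠿⠿⠿⠿
⠿⠿⠿⠿⠿⠿⠿⠿⠿⠿⠿⠿
⠀⠀⠀⠀⠒⠿⠒⠂⠿⠿⠿⠿
⠀⠀⠀⠀⠴⠒⠒⠒⠿⠿⠿⠿
⠀⠀⠀⠀⠒⠒⣾⠴⠿⠿⠿⠿
⠀⠀⠀⠀⠿⠂⣿⠴⠿⠿⠿⠿
⠀⠀⠀⠀⠂⣿⣿⠿⠿⠿⠿⠿
⠀⠀⠀⠀⠒⠴⠂⠴⠿⠿⠿⠿
⠀⠀⠀⠀⠒⠒⠒⣿⠿⠿⠿⠿
⠀⠀⠀⠀⠂⠒⠂⣿⠿⠿⠿⠿

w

⠿⠿⠿⠿⠿⠿⠿⠿⠿⠿⠿⠿
⠿⠿⠿⠿⠿⠿⠿⠿⠿⠿⠿⠿
⠿⠿⠿⠿⠿⠿⠿⠿⠿⠿⠿⠿
⠿⠿⠿⠿⠿⠿⠿⠿⠿⠿⠿⠿
⠀⠀⠀⠀⠴⠒⠿⠒⠂⠿⠿⠿
⠀⠀⠀⠀⣿⠴⠒⠒⠒⠿⠿⠿
⠀⠀⠀⠀⠒⠒⣾⣿⠴⠿⠿⠿
⠀⠀⠀⠀⠒⠿⠂⣿⠴⠿⠿⠿
⠀⠀⠀⠀⠒⠂⣿⣿⠿⠿⠿⠿
⠀⠀⠀⠀⠀⠒⠴⠂⠴⠿⠿⠿
⠀⠀⠀⠀⠀⠒⠒⠒⣿⠿⠿⠿
⠀⠀⠀⠀⠀⠂⠒⠂⣿⠿⠿⠿

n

⠿⠿⠿⠿⠿⠿⠿⠿⠿⠿⠿⠿
⠿⠿⠿⠿⠿⠿⠿⠿⠿⠿⠿⠿
⠿⠿⠿⠿⠿⠿⠿⠿⠿⠿⠿⠿
⠿⠿⠿⠿⠿⠿⠿⠿⠿⠿⠿⠿
⠿⠿⠿⠿⠿⠿⠿⠿⠿⠿⠿⠿
⠀⠀⠀⠀⠴⠒⠿⠒⠂⠿⠿⠿
⠀⠀⠀⠀⣿⠴⣾⠒⠒⠿⠿⠿
⠀⠀⠀⠀⠒⠒⠒⣿⠴⠿⠿⠿
⠀⠀⠀⠀⠒⠿⠂⣿⠴⠿⠿⠿
⠀⠀⠀⠀⠒⠂⣿⣿⠿⠿⠿⠿
⠀⠀⠀⠀⠀⠒⠴⠂⠴⠿⠿⠿
⠀⠀⠀⠀⠀⠒⠒⠒⣿⠿⠿⠿

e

⠿⠿⠿⠿⠿⠿⠿⠿⠿⠿⠿⠿
⠿⠿⠿⠿⠿⠿⠿⠿⠿⠿⠿⠿
⠿⠿⠿⠿⠿⠿⠿⠿⠿⠿⠿⠿
⠿⠿⠿⠿⠿⠿⠿⠿⠿⠿⠿⠿
⠿⠿⠿⠿⠿⠿⠿⠿⠿⠿⠿⠿
⠀⠀⠀⠴⠒⠿⠒⠂⠿⠿⠿⠿
⠀⠀⠀⣿⠴⠒⣾⠒⠿⠿⠿⠿
⠀⠀⠀⠒⠒⠒⣿⠴⠿⠿⠿⠿
⠀⠀⠀⠒⠿⠂⣿⠴⠿⠿⠿⠿
⠀⠀⠀⠒⠂⣿⣿⠿⠿⠿⠿⠿
⠀⠀⠀⠀⠒⠴⠂⠴⠿⠿⠿⠿
⠀⠀⠀⠀⠒⠒⠒⣿⠿⠿⠿⠿

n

⠿⠿⠿⠿⠿⠿⠿⠿⠿⠿⠿⠿
⠿⠿⠿⠿⠿⠿⠿⠿⠿⠿⠿⠿
⠿⠿⠿⠿⠿⠿⠿⠿⠿⠿⠿⠿
⠿⠿⠿⠿⠿⠿⠿⠿⠿⠿⠿⠿
⠿⠿⠿⠿⠿⠿⠿⠿⠿⠿⠿⠿
⠿⠿⠿⠿⠿⠿⠿⠿⠿⠿⠿⠿
⠀⠀⠀⠴⠒⠿⣾⠂⠿⠿⠿⠿
⠀⠀⠀⣿⠴⠒⠒⠒⠿⠿⠿⠿
⠀⠀⠀⠒⠒⠒⣿⠴⠿⠿⠿⠿
⠀⠀⠀⠒⠿⠂⣿⠴⠿⠿⠿⠿
⠀⠀⠀⠒⠂⣿⣿⠿⠿⠿⠿⠿
⠀⠀⠀⠀⠒⠴⠂⠴⠿⠿⠿⠿

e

⠿⠿⠿⠿⠿⠿⠿⠿⠿⠿⠿⠿
⠿⠿⠿⠿⠿⠿⠿⠿⠿⠿⠿⠿
⠿⠿⠿⠿⠿⠿⠿⠿⠿⠿⠿⠿
⠿⠿⠿⠿⠿⠿⠿⠿⠿⠿⠿⠿
⠿⠿⠿⠿⠿⠿⠿⠿⠿⠿⠿⠿
⠿⠿⠿⠿⠿⠿⠿⠿⠿⠿⠿⠿
⠀⠀⠴⠒⠿⠒⣾⠿⠿⠿⠿⠿
⠀⠀⣿⠴⠒⠒⠒⠿⠿⠿⠿⠿
⠀⠀⠒⠒⠒⣿⠴⠿⠿⠿⠿⠿
⠀⠀⠒⠿⠂⣿⠴⠿⠿⠿⠿⠿
⠀⠀⠒⠂⣿⣿⠿⠿⠿⠿⠿⠿
⠀⠀⠀⠒⠴⠂⠴⠿⠿⠿⠿⠿

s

⠿⠿⠿⠿⠿⠿⠿⠿⠿⠿⠿⠿
⠿⠿⠿⠿⠿⠿⠿⠿⠿⠿⠿⠿
⠿⠿⠿⠿⠿⠿⠿⠿⠿⠿⠿⠿
⠿⠿⠿⠿⠿⠿⠿⠿⠿⠿⠿⠿
⠿⠿⠿⠿⠿⠿⠿⠿⠿⠿⠿⠿
⠀⠀⠴⠒⠿⠒⠂⠿⠿⠿⠿⠿
⠀⠀⣿⠴⠒⠒⣾⠿⠿⠿⠿⠿
⠀⠀⠒⠒⠒⣿⠴⠿⠿⠿⠿⠿
⠀⠀⠒⠿⠂⣿⠴⠿⠿⠿⠿⠿
⠀⠀⠒⠂⣿⣿⠿⠿⠿⠿⠿⠿
⠀⠀⠀⠒⠴⠂⠴⠿⠿⠿⠿⠿
⠀⠀⠀⠒⠒⠒⣿⠿⠿⠿⠿⠿

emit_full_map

⠴⠒⠿⠒⠂
⣿⠴⠒⠒⣾
⠒⠒⠒⣿⠴
⠒⠿⠂⣿⠴
⠒⠂⣿⣿⠿
⠀⠒⠴⠂⠴
⠀⠒⠒⠒⣿
⠀⠂⠒⠂⣿

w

⠿⠿⠿⠿⠿⠿⠿⠿⠿⠿⠿⠿
⠿⠿⠿⠿⠿⠿⠿⠿⠿⠿⠿⠿
⠿⠿⠿⠿⠿⠿⠿⠿⠿⠿⠿⠿
⠿⠿⠿⠿⠿⠿⠿⠿⠿⠿⠿⠿
⠿⠿⠿⠿⠿⠿⠿⠿⠿⠿⠿⠿
⠀⠀⠀⠴⠒⠿⠒⠂⠿⠿⠿⠿
⠀⠀⠀⣿⠴⠒⣾⠒⠿⠿⠿⠿
⠀⠀⠀⠒⠒⠒⣿⠴⠿⠿⠿⠿
⠀⠀⠀⠒⠿⠂⣿⠴⠿⠿⠿⠿
⠀⠀⠀⠒⠂⣿⣿⠿⠿⠿⠿⠿
⠀⠀⠀⠀⠒⠴⠂⠴⠿⠿⠿⠿
⠀⠀⠀⠀⠒⠒⠒⣿⠿⠿⠿⠿

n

⠿⠿⠿⠿⠿⠿⠿⠿⠿⠿⠿⠿
⠿⠿⠿⠿⠿⠿⠿⠿⠿⠿⠿⠿
⠿⠿⠿⠿⠿⠿⠿⠿⠿⠿⠿⠿
⠿⠿⠿⠿⠿⠿⠿⠿⠿⠿⠿⠿
⠿⠿⠿⠿⠿⠿⠿⠿⠿⠿⠿⠿
⠿⠿⠿⠿⠿⠿⠿⠿⠿⠿⠿⠿
⠀⠀⠀⠴⠒⠿⣾⠂⠿⠿⠿⠿
⠀⠀⠀⣿⠴⠒⠒⠒⠿⠿⠿⠿
⠀⠀⠀⠒⠒⠒⣿⠴⠿⠿⠿⠿
⠀⠀⠀⠒⠿⠂⣿⠴⠿⠿⠿⠿
⠀⠀⠀⠒⠂⣿⣿⠿⠿⠿⠿⠿
⠀⠀⠀⠀⠒⠴⠂⠴⠿⠿⠿⠿

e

⠿⠿⠿⠿⠿⠿⠿⠿⠿⠿⠿⠿
⠿⠿⠿⠿⠿⠿⠿⠿⠿⠿⠿⠿
⠿⠿⠿⠿⠿⠿⠿⠿⠿⠿⠿⠿
⠿⠿⠿⠿⠿⠿⠿⠿⠿⠿⠿⠿
⠿⠿⠿⠿⠿⠿⠿⠿⠿⠿⠿⠿
⠿⠿⠿⠿⠿⠿⠿⠿⠿⠿⠿⠿
⠀⠀⠴⠒⠿⠒⣾⠿⠿⠿⠿⠿
⠀⠀⣿⠴⠒⠒⠒⠿⠿⠿⠿⠿
⠀⠀⠒⠒⠒⣿⠴⠿⠿⠿⠿⠿
⠀⠀⠒⠿⠂⣿⠴⠿⠿⠿⠿⠿
⠀⠀⠒⠂⣿⣿⠿⠿⠿⠿⠿⠿
⠀⠀⠀⠒⠴⠂⠴⠿⠿⠿⠿⠿

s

⠿⠿⠿⠿⠿⠿⠿⠿⠿⠿⠿⠿
⠿⠿⠿⠿⠿⠿⠿⠿⠿⠿⠿⠿
⠿⠿⠿⠿⠿⠿⠿⠿⠿⠿⠿⠿
⠿⠿⠿⠿⠿⠿⠿⠿⠿⠿⠿⠿
⠿⠿⠿⠿⠿⠿⠿⠿⠿⠿⠿⠿
⠀⠀⠴⠒⠿⠒⠂⠿⠿⠿⠿⠿
⠀⠀⣿⠴⠒⠒⣾⠿⠿⠿⠿⠿
⠀⠀⠒⠒⠒⣿⠴⠿⠿⠿⠿⠿
⠀⠀⠒⠿⠂⣿⠴⠿⠿⠿⠿⠿
⠀⠀⠒⠂⣿⣿⠿⠿⠿⠿⠿⠿
⠀⠀⠀⠒⠴⠂⠴⠿⠿⠿⠿⠿
⠀⠀⠀⠒⠒⠒⣿⠿⠿⠿⠿⠿


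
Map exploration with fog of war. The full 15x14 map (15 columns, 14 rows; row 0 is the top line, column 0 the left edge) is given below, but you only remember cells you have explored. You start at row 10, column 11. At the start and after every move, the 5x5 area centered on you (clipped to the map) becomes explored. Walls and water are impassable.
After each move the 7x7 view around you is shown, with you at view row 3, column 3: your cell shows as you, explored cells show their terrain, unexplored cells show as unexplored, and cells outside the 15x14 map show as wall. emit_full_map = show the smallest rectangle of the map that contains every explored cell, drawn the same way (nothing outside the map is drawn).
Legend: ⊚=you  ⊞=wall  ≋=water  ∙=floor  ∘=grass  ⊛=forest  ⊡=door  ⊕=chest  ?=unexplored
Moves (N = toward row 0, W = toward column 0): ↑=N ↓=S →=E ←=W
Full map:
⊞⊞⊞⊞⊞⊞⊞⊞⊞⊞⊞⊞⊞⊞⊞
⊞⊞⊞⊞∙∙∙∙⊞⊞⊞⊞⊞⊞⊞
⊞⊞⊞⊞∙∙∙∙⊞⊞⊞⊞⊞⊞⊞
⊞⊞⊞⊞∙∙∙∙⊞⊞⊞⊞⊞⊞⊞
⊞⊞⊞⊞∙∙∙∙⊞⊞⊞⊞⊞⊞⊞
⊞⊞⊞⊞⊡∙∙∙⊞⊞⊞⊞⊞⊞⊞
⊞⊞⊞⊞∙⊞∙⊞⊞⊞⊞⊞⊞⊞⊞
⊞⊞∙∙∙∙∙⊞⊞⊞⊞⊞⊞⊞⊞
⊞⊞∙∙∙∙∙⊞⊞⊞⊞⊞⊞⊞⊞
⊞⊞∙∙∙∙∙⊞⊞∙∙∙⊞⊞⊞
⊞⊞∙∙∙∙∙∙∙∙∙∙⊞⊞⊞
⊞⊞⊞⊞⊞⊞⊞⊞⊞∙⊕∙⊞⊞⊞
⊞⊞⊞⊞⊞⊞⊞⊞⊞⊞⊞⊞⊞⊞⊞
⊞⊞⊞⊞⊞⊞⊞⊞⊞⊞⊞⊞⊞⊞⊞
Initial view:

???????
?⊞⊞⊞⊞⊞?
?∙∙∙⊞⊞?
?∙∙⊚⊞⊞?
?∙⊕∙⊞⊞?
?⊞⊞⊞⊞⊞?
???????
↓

?⊞⊞⊞⊞⊞?
?∙∙∙⊞⊞?
?∙∙∙⊞⊞?
?∙⊕⊚⊞⊞?
?⊞⊞⊞⊞⊞?
?⊞⊞⊞⊞⊞?
⊞⊞⊞⊞⊞⊞⊞

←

??⊞⊞⊞⊞⊞
?⊞∙∙∙⊞⊞
?∙∙∙∙⊞⊞
?⊞∙⊚∙⊞⊞
?⊞⊞⊞⊞⊞⊞
?⊞⊞⊞⊞⊞⊞
⊞⊞⊞⊞⊞⊞⊞

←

???⊞⊞⊞⊞
?⊞⊞∙∙∙⊞
?∙∙∙∙∙⊞
?⊞⊞⊚⊕∙⊞
?⊞⊞⊞⊞⊞⊞
?⊞⊞⊞⊞⊞⊞
⊞⊞⊞⊞⊞⊞⊞

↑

???????
?⊞⊞⊞⊞⊞⊞
?⊞⊞∙∙∙⊞
?∙∙⊚∙∙⊞
?⊞⊞∙⊕∙⊞
?⊞⊞⊞⊞⊞⊞
?⊞⊞⊞⊞⊞⊞

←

???????
?∙⊞⊞⊞⊞⊞
?∙⊞⊞∙∙∙
?∙∙⊚∙∙∙
?⊞⊞⊞∙⊕∙
?⊞⊞⊞⊞⊞⊞
??⊞⊞⊞⊞⊞

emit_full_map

∙⊞⊞⊞⊞⊞⊞⊞
∙⊞⊞∙∙∙⊞⊞
∙∙⊚∙∙∙⊞⊞
⊞⊞⊞∙⊕∙⊞⊞
⊞⊞⊞⊞⊞⊞⊞⊞
?⊞⊞⊞⊞⊞⊞⊞

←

???????
?∙∙⊞⊞⊞⊞
?∙∙⊞⊞∙∙
?∙∙⊚∙∙∙
?⊞⊞⊞⊞∙⊕
?⊞⊞⊞⊞⊞⊞
???⊞⊞⊞⊞

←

???????
?∙∙∙⊞⊞⊞
?∙∙∙⊞⊞∙
?∙∙⊚∙∙∙
?⊞⊞⊞⊞⊞∙
?⊞⊞⊞⊞⊞⊞
????⊞⊞⊞

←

???????
?∙∙∙∙⊞⊞
?∙∙∙∙⊞⊞
?∙∙⊚∙∙∙
?⊞⊞⊞⊞⊞⊞
?⊞⊞⊞⊞⊞⊞
?????⊞⊞

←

???????
?∙∙∙∙∙⊞
?∙∙∙∙∙⊞
?∙∙⊚∙∙∙
?⊞⊞⊞⊞⊞⊞
?⊞⊞⊞⊞⊞⊞
??????⊞

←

???????
?⊞∙∙∙∙∙
?⊞∙∙∙∙∙
?⊞∙⊚∙∙∙
?⊞⊞⊞⊞⊞⊞
?⊞⊞⊞⊞⊞⊞
???????

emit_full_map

⊞∙∙∙∙∙⊞⊞⊞⊞⊞⊞⊞
⊞∙∙∙∙∙⊞⊞∙∙∙⊞⊞
⊞∙⊚∙∙∙∙∙∙∙∙⊞⊞
⊞⊞⊞⊞⊞⊞⊞⊞∙⊕∙⊞⊞
⊞⊞⊞⊞⊞⊞⊞⊞⊞⊞⊞⊞⊞
??????⊞⊞⊞⊞⊞⊞⊞


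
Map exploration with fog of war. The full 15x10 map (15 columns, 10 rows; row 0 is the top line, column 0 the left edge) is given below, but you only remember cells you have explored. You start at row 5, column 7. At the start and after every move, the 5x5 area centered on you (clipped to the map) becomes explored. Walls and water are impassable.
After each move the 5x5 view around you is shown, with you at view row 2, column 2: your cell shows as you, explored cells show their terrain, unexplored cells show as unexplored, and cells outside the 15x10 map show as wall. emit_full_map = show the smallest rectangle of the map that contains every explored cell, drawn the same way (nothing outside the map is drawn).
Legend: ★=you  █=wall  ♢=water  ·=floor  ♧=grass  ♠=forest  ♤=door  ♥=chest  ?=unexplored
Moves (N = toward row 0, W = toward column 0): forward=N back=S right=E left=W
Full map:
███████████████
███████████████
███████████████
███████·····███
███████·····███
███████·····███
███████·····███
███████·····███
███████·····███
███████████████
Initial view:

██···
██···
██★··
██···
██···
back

██···
██···
██★··
██···
██···

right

█····
█····
█·★··
█····
█····

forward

█····
█····
█·★··
█····
█····

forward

█████
█····
█·★··
█····
█····


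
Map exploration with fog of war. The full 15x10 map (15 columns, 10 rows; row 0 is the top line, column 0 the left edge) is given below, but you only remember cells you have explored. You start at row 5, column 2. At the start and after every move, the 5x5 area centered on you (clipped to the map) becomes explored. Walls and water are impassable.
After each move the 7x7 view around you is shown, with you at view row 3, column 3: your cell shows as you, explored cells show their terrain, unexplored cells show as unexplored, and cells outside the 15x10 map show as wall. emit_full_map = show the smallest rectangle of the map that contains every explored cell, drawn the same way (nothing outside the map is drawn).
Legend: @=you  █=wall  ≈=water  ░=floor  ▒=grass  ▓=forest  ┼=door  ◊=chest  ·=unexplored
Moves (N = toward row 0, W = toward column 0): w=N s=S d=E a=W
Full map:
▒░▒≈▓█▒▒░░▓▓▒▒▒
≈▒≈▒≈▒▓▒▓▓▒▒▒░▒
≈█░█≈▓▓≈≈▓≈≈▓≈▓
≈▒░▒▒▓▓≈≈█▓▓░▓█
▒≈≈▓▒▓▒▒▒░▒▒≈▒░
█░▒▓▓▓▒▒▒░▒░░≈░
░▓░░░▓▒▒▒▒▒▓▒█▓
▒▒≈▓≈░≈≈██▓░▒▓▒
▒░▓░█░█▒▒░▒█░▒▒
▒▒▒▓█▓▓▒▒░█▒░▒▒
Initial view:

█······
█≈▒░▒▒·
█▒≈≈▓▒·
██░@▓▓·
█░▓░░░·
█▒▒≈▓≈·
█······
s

█≈▒░▒▒·
█▒≈≈▓▒·
██░▒▓▓·
█░▓@░░·
█▒▒≈▓≈·
█▒░▓░█·
█······

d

≈▒░▒▒··
▒≈≈▓▒▓·
█░▒▓▓▓·
░▓░@░▓·
▒▒≈▓≈░·
▒░▓░█░·
·······

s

▒≈≈▓▒▓·
█░▒▓▓▓·
░▓░░░▓·
▒▒≈@≈░·
▒░▓░█░·
·▒▒▓█▓·
███████

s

█░▒▓▓▓·
░▓░░░▓·
▒▒≈▓≈░·
▒░▓@█░·
·▒▒▓█▓·
███████
███████

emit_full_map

≈▒░▒▒·
▒≈≈▓▒▓
█░▒▓▓▓
░▓░░░▓
▒▒≈▓≈░
▒░▓@█░
·▒▒▓█▓

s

░▓░░░▓·
▒▒≈▓≈░·
▒░▓░█░·
·▒▒@█▓·
███████
███████
███████

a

█░▓░░░▓
█▒▒≈▓≈░
█▒░▓░█░
█▒▒@▓█▓
███████
███████
███████

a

██░▓░░░
██▒▒≈▓≈
██▒░▓░█
██▒@▒▓█
███████
███████
███████

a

███░▓░░
███▒▒≈▓
███▒░▓░
███@▒▒▓
███████
███████
███████

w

████░▒▓
███░▓░░
███▒▒≈▓
███@░▓░
███▒▒▒▓
███████
███████

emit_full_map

≈▒░▒▒·
▒≈≈▓▒▓
█░▒▓▓▓
░▓░░░▓
▒▒≈▓≈░
@░▓░█░
▒▒▒▓█▓


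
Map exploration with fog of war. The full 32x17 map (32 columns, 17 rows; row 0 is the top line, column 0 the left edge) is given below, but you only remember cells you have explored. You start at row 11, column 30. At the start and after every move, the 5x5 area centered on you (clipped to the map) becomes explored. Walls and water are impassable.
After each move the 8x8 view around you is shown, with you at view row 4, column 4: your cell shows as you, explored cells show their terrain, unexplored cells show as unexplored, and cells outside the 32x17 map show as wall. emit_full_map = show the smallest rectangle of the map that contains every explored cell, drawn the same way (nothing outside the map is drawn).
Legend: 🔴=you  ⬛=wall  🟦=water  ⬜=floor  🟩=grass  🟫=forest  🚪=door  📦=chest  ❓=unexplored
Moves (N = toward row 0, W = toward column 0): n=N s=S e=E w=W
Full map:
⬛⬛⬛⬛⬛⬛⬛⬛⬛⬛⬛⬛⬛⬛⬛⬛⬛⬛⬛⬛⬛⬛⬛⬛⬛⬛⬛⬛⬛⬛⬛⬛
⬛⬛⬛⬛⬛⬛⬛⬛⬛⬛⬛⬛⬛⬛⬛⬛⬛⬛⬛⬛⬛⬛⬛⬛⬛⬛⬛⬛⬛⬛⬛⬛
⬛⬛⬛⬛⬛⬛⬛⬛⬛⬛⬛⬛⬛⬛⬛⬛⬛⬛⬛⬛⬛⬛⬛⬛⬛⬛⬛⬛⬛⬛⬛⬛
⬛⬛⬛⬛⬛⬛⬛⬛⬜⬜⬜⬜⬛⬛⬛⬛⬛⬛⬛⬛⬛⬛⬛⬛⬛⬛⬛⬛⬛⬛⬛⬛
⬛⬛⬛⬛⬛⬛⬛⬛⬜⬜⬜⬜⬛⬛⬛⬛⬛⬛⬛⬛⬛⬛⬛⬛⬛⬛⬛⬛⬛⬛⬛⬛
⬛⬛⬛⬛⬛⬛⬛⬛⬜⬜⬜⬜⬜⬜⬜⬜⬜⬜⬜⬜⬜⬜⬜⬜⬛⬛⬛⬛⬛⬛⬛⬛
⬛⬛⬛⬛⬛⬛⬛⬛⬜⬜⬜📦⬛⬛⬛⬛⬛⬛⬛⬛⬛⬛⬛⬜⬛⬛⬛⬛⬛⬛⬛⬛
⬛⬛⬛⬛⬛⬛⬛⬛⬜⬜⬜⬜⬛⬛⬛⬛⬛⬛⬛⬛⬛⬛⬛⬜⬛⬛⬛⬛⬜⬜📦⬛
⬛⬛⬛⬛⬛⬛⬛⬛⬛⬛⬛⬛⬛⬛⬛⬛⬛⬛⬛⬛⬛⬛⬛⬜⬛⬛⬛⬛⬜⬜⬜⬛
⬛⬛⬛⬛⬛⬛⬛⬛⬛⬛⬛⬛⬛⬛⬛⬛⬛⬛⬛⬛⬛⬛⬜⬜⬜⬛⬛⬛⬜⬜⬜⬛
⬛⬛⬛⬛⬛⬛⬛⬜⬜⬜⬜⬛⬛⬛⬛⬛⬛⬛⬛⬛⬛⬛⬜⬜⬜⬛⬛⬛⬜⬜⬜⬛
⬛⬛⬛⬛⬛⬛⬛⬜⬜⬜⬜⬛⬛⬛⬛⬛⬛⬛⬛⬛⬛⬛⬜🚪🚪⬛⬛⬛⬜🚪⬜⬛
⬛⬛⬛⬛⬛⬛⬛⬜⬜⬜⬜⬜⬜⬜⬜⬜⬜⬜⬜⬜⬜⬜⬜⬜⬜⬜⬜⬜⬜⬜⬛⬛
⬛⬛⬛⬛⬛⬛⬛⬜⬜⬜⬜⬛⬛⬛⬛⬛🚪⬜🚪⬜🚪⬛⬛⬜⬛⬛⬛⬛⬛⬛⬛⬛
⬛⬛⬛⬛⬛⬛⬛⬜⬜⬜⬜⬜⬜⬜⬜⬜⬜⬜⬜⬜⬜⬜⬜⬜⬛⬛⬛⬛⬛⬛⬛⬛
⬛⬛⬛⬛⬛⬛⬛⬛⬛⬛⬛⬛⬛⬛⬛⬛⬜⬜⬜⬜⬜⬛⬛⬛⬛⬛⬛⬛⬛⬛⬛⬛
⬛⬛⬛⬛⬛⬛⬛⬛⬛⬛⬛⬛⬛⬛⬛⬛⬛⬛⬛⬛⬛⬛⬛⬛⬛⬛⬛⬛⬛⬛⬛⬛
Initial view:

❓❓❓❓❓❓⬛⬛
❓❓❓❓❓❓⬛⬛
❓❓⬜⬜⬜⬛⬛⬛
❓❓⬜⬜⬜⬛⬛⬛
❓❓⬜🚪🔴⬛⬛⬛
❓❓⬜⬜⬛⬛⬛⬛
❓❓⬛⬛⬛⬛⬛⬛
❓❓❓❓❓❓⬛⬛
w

❓❓❓❓❓❓❓⬛
❓❓❓❓❓❓❓⬛
❓❓⬛⬜⬜⬜⬛⬛
❓❓⬛⬜⬜⬜⬛⬛
❓❓⬛⬜🔴⬜⬛⬛
❓❓⬜⬜⬜⬛⬛⬛
❓❓⬛⬛⬛⬛⬛⬛
❓❓❓❓❓❓❓⬛

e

❓❓❓❓❓❓⬛⬛
❓❓❓❓❓❓⬛⬛
❓⬛⬜⬜⬜⬛⬛⬛
❓⬛⬜⬜⬜⬛⬛⬛
❓⬛⬜🚪🔴⬛⬛⬛
❓⬜⬜⬜⬛⬛⬛⬛
❓⬛⬛⬛⬛⬛⬛⬛
❓❓❓❓❓❓⬛⬛

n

❓❓❓❓❓❓⬛⬛
❓❓❓❓❓❓⬛⬛
❓❓⬜⬜⬜⬛⬛⬛
❓⬛⬜⬜⬜⬛⬛⬛
❓⬛⬜⬜🔴⬛⬛⬛
❓⬛⬜🚪⬜⬛⬛⬛
❓⬜⬜⬜⬛⬛⬛⬛
❓⬛⬛⬛⬛⬛⬛⬛

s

❓❓❓❓❓❓⬛⬛
❓❓⬜⬜⬜⬛⬛⬛
❓⬛⬜⬜⬜⬛⬛⬛
❓⬛⬜⬜⬜⬛⬛⬛
❓⬛⬜🚪🔴⬛⬛⬛
❓⬜⬜⬜⬛⬛⬛⬛
❓⬛⬛⬛⬛⬛⬛⬛
❓❓❓❓❓❓⬛⬛

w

❓❓❓❓❓❓❓⬛
❓❓❓⬜⬜⬜⬛⬛
❓❓⬛⬜⬜⬜⬛⬛
❓❓⬛⬜⬜⬜⬛⬛
❓❓⬛⬜🔴⬜⬛⬛
❓❓⬜⬜⬜⬛⬛⬛
❓❓⬛⬛⬛⬛⬛⬛
❓❓❓❓❓❓❓⬛

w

❓❓❓❓❓❓❓❓
❓❓❓❓⬜⬜⬜⬛
❓❓⬛⬛⬜⬜⬜⬛
❓❓⬛⬛⬜⬜⬜⬛
❓❓⬛⬛🔴🚪⬜⬛
❓❓⬜⬜⬜⬜⬛⬛
❓❓⬛⬛⬛⬛⬛⬛
❓❓❓❓❓❓❓❓

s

❓❓❓❓⬜⬜⬜⬛
❓❓⬛⬛⬜⬜⬜⬛
❓❓⬛⬛⬜⬜⬜⬛
❓❓⬛⬛⬜🚪⬜⬛
❓❓⬜⬜🔴⬜⬛⬛
❓❓⬛⬛⬛⬛⬛⬛
❓❓⬛⬛⬛⬛⬛❓
❓❓❓❓❓❓❓❓

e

❓❓❓⬜⬜⬜⬛⬛
❓⬛⬛⬜⬜⬜⬛⬛
❓⬛⬛⬜⬜⬜⬛⬛
❓⬛⬛⬜🚪⬜⬛⬛
❓⬜⬜⬜🔴⬛⬛⬛
❓⬛⬛⬛⬛⬛⬛⬛
❓⬛⬛⬛⬛⬛⬛⬛
❓❓❓❓❓❓❓⬛

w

❓❓❓❓⬜⬜⬜⬛
❓❓⬛⬛⬜⬜⬜⬛
❓❓⬛⬛⬜⬜⬜⬛
❓❓⬛⬛⬜🚪⬜⬛
❓❓⬜⬜🔴⬜⬛⬛
❓❓⬛⬛⬛⬛⬛⬛
❓❓⬛⬛⬛⬛⬛⬛
❓❓❓❓❓❓❓❓

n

❓❓❓❓❓❓❓❓
❓❓❓❓⬜⬜⬜⬛
❓❓⬛⬛⬜⬜⬜⬛
❓❓⬛⬛⬜⬜⬜⬛
❓❓⬛⬛🔴🚪⬜⬛
❓❓⬜⬜⬜⬜⬛⬛
❓❓⬛⬛⬛⬛⬛⬛
❓❓⬛⬛⬛⬛⬛⬛

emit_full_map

❓❓⬜⬜⬜⬛
⬛⬛⬜⬜⬜⬛
⬛⬛⬜⬜⬜⬛
⬛⬛🔴🚪⬜⬛
⬜⬜⬜⬜⬛⬛
⬛⬛⬛⬛⬛⬛
⬛⬛⬛⬛⬛⬛

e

❓❓❓❓❓❓❓⬛
❓❓❓⬜⬜⬜⬛⬛
❓⬛⬛⬜⬜⬜⬛⬛
❓⬛⬛⬜⬜⬜⬛⬛
❓⬛⬛⬜🔴⬜⬛⬛
❓⬜⬜⬜⬜⬛⬛⬛
❓⬛⬛⬛⬛⬛⬛⬛
❓⬛⬛⬛⬛⬛⬛⬛

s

❓❓❓⬜⬜⬜⬛⬛
❓⬛⬛⬜⬜⬜⬛⬛
❓⬛⬛⬜⬜⬜⬛⬛
❓⬛⬛⬜🚪⬜⬛⬛
❓⬜⬜⬜🔴⬛⬛⬛
❓⬛⬛⬛⬛⬛⬛⬛
❓⬛⬛⬛⬛⬛⬛⬛
❓❓❓❓❓❓❓⬛

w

❓❓❓❓⬜⬜⬜⬛
❓❓⬛⬛⬜⬜⬜⬛
❓❓⬛⬛⬜⬜⬜⬛
❓❓⬛⬛⬜🚪⬜⬛
❓❓⬜⬜🔴⬜⬛⬛
❓❓⬛⬛⬛⬛⬛⬛
❓❓⬛⬛⬛⬛⬛⬛
❓❓❓❓❓❓❓❓


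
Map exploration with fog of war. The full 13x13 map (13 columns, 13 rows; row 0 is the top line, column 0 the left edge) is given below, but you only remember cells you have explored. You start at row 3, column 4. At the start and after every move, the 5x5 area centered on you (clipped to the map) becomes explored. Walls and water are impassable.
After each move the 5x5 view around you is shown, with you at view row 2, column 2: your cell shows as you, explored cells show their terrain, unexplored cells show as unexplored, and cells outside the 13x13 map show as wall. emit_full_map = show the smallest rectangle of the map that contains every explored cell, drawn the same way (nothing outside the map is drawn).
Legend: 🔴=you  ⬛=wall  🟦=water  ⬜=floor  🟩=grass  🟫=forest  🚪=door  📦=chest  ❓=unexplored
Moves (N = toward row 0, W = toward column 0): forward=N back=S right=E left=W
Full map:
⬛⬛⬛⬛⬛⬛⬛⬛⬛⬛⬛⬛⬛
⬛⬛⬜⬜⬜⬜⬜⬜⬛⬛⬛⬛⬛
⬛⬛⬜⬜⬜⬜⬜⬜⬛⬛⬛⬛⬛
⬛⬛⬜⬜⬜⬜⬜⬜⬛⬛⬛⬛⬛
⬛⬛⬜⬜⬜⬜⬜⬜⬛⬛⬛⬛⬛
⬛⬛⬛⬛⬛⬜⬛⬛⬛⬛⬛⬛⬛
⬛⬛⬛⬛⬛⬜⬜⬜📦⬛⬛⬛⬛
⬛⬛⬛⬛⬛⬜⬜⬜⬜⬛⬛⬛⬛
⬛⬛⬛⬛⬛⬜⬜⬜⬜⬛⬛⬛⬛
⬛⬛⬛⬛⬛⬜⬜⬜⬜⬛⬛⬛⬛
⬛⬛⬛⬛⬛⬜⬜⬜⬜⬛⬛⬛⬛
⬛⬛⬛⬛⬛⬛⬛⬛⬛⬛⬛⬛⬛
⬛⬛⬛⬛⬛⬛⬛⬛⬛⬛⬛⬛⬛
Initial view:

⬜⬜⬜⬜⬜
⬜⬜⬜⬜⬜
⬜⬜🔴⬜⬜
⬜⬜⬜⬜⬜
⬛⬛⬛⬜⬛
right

⬜⬜⬜⬜⬜
⬜⬜⬜⬜⬜
⬜⬜🔴⬜⬜
⬜⬜⬜⬜⬜
⬛⬛⬜⬛⬛

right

⬜⬜⬜⬜⬛
⬜⬜⬜⬜⬛
⬜⬜🔴⬜⬛
⬜⬜⬜⬜⬛
⬛⬜⬛⬛⬛

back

⬜⬜⬜⬜⬛
⬜⬜⬜⬜⬛
⬜⬜🔴⬜⬛
⬛⬜⬛⬛⬛
⬛⬜⬜⬜📦

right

⬜⬜⬜⬛⬛
⬜⬜⬜⬛⬛
⬜⬜🔴⬛⬛
⬜⬛⬛⬛⬛
⬜⬜⬜📦⬛

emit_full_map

⬜⬜⬜⬜⬜⬜⬛❓
⬜⬜⬜⬜⬜⬜⬛⬛
⬜⬜⬜⬜⬜⬜⬛⬛
⬜⬜⬜⬜⬜🔴⬛⬛
⬛⬛⬛⬜⬛⬛⬛⬛
❓❓⬛⬜⬜⬜📦⬛

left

⬜⬜⬜⬜⬛
⬜⬜⬜⬜⬛
⬜⬜🔴⬜⬛
⬛⬜⬛⬛⬛
⬛⬜⬜⬜📦

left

⬜⬜⬜⬜⬜
⬜⬜⬜⬜⬜
⬜⬜🔴⬜⬜
⬛⬛⬜⬛⬛
⬛⬛⬜⬜⬜

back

⬜⬜⬜⬜⬜
⬜⬜⬜⬜⬜
⬛⬛🔴⬛⬛
⬛⬛⬜⬜⬜
⬛⬛⬜⬜⬜

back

⬜⬜⬜⬜⬜
⬛⬛⬜⬛⬛
⬛⬛🔴⬜⬜
⬛⬛⬜⬜⬜
⬛⬛⬜⬜⬜

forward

⬜⬜⬜⬜⬜
⬜⬜⬜⬜⬜
⬛⬛🔴⬛⬛
⬛⬛⬜⬜⬜
⬛⬛⬜⬜⬜

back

⬜⬜⬜⬜⬜
⬛⬛⬜⬛⬛
⬛⬛🔴⬜⬜
⬛⬛⬜⬜⬜
⬛⬛⬜⬜⬜

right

⬜⬜⬜⬜⬛
⬛⬜⬛⬛⬛
⬛⬜🔴⬜📦
⬛⬜⬜⬜⬜
⬛⬜⬜⬜⬜

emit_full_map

⬜⬜⬜⬜⬜⬜⬛❓
⬜⬜⬜⬜⬜⬜⬛⬛
⬜⬜⬜⬜⬜⬜⬛⬛
⬜⬜⬜⬜⬜⬜⬛⬛
⬛⬛⬛⬜⬛⬛⬛⬛
❓⬛⬛⬜🔴⬜📦⬛
❓⬛⬛⬜⬜⬜⬜❓
❓⬛⬛⬜⬜⬜⬜❓

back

⬛⬜⬛⬛⬛
⬛⬜⬜⬜📦
⬛⬜🔴⬜⬜
⬛⬜⬜⬜⬜
⬛⬜⬜⬜⬜

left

⬛⬛⬜⬛⬛
⬛⬛⬜⬜⬜
⬛⬛🔴⬜⬜
⬛⬛⬜⬜⬜
⬛⬛⬜⬜⬜

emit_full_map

⬜⬜⬜⬜⬜⬜⬛❓
⬜⬜⬜⬜⬜⬜⬛⬛
⬜⬜⬜⬜⬜⬜⬛⬛
⬜⬜⬜⬜⬜⬜⬛⬛
⬛⬛⬛⬜⬛⬛⬛⬛
❓⬛⬛⬜⬜⬜📦⬛
❓⬛⬛🔴⬜⬜⬜❓
❓⬛⬛⬜⬜⬜⬜❓
❓⬛⬛⬜⬜⬜⬜❓


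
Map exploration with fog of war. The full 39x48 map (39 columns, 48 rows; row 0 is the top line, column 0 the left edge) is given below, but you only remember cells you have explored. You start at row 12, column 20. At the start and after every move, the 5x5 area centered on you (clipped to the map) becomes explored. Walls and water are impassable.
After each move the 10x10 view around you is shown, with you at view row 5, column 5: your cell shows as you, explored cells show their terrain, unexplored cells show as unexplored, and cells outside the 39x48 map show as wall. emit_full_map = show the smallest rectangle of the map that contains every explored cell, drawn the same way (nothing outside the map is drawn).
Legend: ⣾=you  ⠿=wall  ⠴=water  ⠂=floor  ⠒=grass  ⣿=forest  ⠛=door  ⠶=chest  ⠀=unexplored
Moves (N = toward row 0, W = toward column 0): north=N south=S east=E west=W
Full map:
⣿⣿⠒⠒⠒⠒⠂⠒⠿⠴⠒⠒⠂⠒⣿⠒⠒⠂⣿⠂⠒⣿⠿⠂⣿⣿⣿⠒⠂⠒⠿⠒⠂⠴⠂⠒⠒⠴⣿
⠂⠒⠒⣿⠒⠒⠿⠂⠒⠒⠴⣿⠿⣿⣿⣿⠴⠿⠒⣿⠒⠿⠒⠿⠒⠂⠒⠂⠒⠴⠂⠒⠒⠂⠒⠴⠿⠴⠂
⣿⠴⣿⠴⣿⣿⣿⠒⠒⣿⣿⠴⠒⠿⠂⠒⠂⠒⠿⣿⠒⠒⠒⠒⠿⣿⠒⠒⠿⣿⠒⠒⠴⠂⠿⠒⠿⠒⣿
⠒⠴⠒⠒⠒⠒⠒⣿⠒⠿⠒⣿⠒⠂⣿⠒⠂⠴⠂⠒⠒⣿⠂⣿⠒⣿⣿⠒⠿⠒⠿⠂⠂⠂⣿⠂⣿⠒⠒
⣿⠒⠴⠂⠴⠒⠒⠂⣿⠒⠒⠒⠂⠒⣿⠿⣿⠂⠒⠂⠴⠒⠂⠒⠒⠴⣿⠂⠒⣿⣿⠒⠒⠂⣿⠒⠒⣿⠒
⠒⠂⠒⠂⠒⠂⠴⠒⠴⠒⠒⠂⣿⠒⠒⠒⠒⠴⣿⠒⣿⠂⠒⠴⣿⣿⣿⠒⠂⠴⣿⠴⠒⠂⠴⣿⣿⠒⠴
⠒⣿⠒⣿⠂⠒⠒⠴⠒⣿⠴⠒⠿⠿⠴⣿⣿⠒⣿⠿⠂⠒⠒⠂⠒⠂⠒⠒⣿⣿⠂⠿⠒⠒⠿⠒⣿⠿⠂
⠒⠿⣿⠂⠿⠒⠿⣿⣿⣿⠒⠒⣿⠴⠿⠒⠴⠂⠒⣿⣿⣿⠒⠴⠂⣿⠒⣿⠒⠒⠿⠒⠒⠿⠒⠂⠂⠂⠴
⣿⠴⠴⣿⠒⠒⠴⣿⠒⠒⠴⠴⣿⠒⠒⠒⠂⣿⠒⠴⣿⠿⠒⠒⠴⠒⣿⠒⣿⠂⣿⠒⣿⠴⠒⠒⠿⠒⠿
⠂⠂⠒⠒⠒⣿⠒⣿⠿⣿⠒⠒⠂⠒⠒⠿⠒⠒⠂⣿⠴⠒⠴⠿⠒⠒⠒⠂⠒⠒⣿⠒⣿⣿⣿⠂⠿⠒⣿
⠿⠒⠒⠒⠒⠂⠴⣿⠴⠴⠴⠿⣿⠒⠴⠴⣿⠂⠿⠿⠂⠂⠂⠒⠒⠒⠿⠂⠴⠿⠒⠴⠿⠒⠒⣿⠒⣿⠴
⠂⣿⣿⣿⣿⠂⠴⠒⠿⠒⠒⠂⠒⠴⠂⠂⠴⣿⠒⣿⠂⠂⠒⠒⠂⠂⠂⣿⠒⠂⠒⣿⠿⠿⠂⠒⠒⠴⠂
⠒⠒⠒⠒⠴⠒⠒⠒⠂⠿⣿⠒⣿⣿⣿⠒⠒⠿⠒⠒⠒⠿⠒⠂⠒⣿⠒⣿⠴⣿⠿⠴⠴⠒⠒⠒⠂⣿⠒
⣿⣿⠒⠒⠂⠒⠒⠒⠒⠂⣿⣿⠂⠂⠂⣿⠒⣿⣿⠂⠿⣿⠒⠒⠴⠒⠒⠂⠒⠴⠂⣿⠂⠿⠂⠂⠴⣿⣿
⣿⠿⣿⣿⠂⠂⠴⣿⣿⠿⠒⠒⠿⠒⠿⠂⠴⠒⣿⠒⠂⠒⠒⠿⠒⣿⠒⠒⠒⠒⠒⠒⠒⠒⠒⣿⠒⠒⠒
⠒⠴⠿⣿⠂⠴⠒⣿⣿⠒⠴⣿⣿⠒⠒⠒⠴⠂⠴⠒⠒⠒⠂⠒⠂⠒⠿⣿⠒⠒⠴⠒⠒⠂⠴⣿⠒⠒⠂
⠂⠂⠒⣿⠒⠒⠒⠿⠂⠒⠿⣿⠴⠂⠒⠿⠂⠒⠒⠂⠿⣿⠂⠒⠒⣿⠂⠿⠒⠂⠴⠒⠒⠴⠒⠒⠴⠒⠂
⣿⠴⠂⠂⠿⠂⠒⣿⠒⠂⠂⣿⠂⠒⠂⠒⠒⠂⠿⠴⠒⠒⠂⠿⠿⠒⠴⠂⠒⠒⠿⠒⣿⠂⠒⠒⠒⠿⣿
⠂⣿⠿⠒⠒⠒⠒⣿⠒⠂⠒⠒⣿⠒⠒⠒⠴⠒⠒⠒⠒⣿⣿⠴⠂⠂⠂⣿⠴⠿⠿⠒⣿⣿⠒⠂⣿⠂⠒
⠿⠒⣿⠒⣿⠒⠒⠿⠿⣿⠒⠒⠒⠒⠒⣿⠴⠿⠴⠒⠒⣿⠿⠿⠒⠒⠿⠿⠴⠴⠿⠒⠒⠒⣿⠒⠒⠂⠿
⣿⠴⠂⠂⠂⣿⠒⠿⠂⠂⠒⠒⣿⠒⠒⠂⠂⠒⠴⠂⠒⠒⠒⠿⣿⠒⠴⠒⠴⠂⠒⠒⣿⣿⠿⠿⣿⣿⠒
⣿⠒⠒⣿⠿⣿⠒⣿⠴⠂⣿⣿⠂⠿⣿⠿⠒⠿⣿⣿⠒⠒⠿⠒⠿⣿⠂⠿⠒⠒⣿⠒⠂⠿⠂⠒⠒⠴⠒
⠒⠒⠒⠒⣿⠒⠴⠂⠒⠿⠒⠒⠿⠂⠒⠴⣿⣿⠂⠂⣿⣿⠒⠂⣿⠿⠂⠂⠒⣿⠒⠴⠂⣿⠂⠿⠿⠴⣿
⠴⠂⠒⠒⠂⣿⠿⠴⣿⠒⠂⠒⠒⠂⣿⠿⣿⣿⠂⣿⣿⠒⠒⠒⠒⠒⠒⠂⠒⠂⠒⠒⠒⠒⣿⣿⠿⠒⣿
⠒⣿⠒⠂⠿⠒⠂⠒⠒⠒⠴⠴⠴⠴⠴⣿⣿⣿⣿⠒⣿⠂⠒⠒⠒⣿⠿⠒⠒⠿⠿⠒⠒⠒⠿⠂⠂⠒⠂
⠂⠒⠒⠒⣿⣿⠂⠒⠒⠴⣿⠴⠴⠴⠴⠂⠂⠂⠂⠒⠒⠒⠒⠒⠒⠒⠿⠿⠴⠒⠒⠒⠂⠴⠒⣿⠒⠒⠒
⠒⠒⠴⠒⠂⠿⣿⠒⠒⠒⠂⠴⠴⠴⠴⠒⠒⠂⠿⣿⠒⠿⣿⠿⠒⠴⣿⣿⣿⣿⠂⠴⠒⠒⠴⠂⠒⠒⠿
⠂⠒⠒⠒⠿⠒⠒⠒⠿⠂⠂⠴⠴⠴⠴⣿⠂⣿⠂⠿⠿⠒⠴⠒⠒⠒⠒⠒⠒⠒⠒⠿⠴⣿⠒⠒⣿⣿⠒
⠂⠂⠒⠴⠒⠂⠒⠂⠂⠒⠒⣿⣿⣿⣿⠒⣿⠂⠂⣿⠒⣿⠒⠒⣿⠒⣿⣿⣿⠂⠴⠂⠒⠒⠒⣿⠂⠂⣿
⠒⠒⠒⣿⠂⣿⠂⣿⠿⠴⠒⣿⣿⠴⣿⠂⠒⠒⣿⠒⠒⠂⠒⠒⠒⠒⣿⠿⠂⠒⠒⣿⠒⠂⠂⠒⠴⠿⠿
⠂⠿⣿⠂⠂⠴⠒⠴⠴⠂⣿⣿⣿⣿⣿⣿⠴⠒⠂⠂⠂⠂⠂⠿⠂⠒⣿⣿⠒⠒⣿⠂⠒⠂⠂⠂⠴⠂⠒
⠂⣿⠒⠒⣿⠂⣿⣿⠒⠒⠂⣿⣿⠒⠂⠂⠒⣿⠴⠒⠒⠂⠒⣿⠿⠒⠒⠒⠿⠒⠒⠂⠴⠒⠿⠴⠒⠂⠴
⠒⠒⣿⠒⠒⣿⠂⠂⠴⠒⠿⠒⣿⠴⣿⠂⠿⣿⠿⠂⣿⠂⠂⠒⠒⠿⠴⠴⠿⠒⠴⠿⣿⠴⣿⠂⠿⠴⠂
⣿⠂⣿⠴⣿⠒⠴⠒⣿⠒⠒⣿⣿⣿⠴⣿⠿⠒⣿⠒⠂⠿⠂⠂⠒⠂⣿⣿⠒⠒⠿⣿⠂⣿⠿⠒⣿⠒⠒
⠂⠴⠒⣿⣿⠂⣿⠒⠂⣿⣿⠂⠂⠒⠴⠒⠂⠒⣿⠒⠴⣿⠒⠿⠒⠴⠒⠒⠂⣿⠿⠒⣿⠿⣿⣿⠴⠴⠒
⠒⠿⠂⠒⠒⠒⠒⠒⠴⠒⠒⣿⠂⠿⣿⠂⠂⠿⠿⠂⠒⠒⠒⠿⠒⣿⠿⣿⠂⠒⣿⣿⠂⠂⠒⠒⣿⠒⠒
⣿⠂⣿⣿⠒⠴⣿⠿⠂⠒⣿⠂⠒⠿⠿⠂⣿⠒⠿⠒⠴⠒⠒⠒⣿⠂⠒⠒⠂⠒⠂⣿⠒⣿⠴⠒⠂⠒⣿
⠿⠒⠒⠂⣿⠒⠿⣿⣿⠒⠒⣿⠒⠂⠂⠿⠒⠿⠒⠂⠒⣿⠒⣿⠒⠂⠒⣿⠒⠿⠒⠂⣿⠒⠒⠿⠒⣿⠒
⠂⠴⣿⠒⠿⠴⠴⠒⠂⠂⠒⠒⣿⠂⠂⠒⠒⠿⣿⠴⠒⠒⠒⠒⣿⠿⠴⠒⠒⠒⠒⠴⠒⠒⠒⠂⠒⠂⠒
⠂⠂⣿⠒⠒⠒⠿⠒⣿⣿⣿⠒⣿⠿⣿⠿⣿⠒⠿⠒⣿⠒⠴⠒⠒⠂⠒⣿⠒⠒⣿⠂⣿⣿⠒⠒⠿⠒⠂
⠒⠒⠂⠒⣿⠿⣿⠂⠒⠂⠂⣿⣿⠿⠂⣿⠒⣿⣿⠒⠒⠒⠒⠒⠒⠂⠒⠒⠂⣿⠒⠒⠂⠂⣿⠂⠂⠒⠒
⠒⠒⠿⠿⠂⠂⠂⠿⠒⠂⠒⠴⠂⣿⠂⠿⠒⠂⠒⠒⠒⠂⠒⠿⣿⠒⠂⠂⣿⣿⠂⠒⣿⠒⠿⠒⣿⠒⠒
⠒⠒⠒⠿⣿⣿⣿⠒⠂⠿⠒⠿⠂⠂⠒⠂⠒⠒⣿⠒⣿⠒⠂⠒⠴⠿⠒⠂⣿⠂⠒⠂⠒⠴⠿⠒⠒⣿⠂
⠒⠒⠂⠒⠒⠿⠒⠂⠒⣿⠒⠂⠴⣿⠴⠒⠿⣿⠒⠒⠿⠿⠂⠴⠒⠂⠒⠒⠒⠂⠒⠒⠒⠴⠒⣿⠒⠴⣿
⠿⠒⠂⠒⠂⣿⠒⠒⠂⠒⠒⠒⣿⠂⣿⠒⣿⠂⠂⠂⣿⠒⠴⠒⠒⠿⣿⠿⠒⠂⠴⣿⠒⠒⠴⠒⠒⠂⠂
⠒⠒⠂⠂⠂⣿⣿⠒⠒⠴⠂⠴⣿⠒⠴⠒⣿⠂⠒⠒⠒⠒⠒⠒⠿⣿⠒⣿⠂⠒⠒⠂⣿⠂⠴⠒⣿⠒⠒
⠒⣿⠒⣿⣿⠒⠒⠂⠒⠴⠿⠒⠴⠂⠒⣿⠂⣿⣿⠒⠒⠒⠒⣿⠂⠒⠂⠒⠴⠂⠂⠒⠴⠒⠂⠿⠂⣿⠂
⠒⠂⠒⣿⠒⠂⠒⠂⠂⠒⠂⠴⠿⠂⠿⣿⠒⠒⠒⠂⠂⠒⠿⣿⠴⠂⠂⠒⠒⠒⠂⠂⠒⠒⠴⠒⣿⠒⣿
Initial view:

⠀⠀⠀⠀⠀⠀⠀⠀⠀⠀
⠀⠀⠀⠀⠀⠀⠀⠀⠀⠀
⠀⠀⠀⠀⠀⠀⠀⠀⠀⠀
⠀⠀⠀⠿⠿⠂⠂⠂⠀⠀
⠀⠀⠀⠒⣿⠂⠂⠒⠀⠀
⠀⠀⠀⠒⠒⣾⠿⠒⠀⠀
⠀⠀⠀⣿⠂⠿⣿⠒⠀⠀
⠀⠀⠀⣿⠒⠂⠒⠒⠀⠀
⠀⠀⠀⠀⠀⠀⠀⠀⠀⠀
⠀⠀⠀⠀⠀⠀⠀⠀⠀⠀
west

⠀⠀⠀⠀⠀⠀⠀⠀⠀⠀
⠀⠀⠀⠀⠀⠀⠀⠀⠀⠀
⠀⠀⠀⠀⠀⠀⠀⠀⠀⠀
⠀⠀⠀⠂⠿⠿⠂⠂⠂⠀
⠀⠀⠀⣿⠒⣿⠂⠂⠒⠀
⠀⠀⠀⠿⠒⣾⠒⠿⠒⠀
⠀⠀⠀⣿⣿⠂⠿⣿⠒⠀
⠀⠀⠀⠒⣿⠒⠂⠒⠒⠀
⠀⠀⠀⠀⠀⠀⠀⠀⠀⠀
⠀⠀⠀⠀⠀⠀⠀⠀⠀⠀

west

⠀⠀⠀⠀⠀⠀⠀⠀⠀⠀
⠀⠀⠀⠀⠀⠀⠀⠀⠀⠀
⠀⠀⠀⠀⠀⠀⠀⠀⠀⠀
⠀⠀⠀⣿⠂⠿⠿⠂⠂⠂
⠀⠀⠀⠴⣿⠒⣿⠂⠂⠒
⠀⠀⠀⠒⠿⣾⠒⠒⠿⠒
⠀⠀⠀⠒⣿⣿⠂⠿⣿⠒
⠀⠀⠀⠴⠒⣿⠒⠂⠒⠒
⠀⠀⠀⠀⠀⠀⠀⠀⠀⠀
⠀⠀⠀⠀⠀⠀⠀⠀⠀⠀

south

⠀⠀⠀⠀⠀⠀⠀⠀⠀⠀
⠀⠀⠀⠀⠀⠀⠀⠀⠀⠀
⠀⠀⠀⣿⠂⠿⠿⠂⠂⠂
⠀⠀⠀⠴⣿⠒⣿⠂⠂⠒
⠀⠀⠀⠒⠿⠒⠒⠒⠿⠒
⠀⠀⠀⠒⣿⣾⠂⠿⣿⠒
⠀⠀⠀⠴⠒⣿⠒⠂⠒⠒
⠀⠀⠀⠴⠂⠴⠒⠒⠀⠀
⠀⠀⠀⠀⠀⠀⠀⠀⠀⠀
⠀⠀⠀⠀⠀⠀⠀⠀⠀⠀

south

⠀⠀⠀⠀⠀⠀⠀⠀⠀⠀
⠀⠀⠀⣿⠂⠿⠿⠂⠂⠂
⠀⠀⠀⠴⣿⠒⣿⠂⠂⠒
⠀⠀⠀⠒⠿⠒⠒⠒⠿⠒
⠀⠀⠀⠒⣿⣿⠂⠿⣿⠒
⠀⠀⠀⠴⠒⣾⠒⠂⠒⠒
⠀⠀⠀⠴⠂⠴⠒⠒⠀⠀
⠀⠀⠀⠂⠒⠒⠂⠿⠀⠀
⠀⠀⠀⠀⠀⠀⠀⠀⠀⠀
⠀⠀⠀⠀⠀⠀⠀⠀⠀⠀

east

⠀⠀⠀⠀⠀⠀⠀⠀⠀⠀
⠀⠀⣿⠂⠿⠿⠂⠂⠂⠀
⠀⠀⠴⣿⠒⣿⠂⠂⠒⠀
⠀⠀⠒⠿⠒⠒⠒⠿⠒⠀
⠀⠀⠒⣿⣿⠂⠿⣿⠒⠀
⠀⠀⠴⠒⣿⣾⠂⠒⠒⠀
⠀⠀⠴⠂⠴⠒⠒⠒⠀⠀
⠀⠀⠂⠒⠒⠂⠿⣿⠀⠀
⠀⠀⠀⠀⠀⠀⠀⠀⠀⠀
⠀⠀⠀⠀⠀⠀⠀⠀⠀⠀

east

⠀⠀⠀⠀⠀⠀⠀⠀⠀⠀
⠀⣿⠂⠿⠿⠂⠂⠂⠀⠀
⠀⠴⣿⠒⣿⠂⠂⠒⠀⠀
⠀⠒⠿⠒⠒⠒⠿⠒⠀⠀
⠀⠒⣿⣿⠂⠿⣿⠒⠀⠀
⠀⠴⠒⣿⠒⣾⠒⠒⠀⠀
⠀⠴⠂⠴⠒⠒⠒⠂⠀⠀
⠀⠂⠒⠒⠂⠿⣿⠂⠀⠀
⠀⠀⠀⠀⠀⠀⠀⠀⠀⠀
⠀⠀⠀⠀⠀⠀⠀⠀⠀⠀

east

⠀⠀⠀⠀⠀⠀⠀⠀⠀⠀
⣿⠂⠿⠿⠂⠂⠂⠀⠀⠀
⠴⣿⠒⣿⠂⠂⠒⠀⠀⠀
⠒⠿⠒⠒⠒⠿⠒⠂⠀⠀
⠒⣿⣿⠂⠿⣿⠒⠒⠀⠀
⠴⠒⣿⠒⠂⣾⠒⠿⠀⠀
⠴⠂⠴⠒⠒⠒⠂⠒⠀⠀
⠂⠒⠒⠂⠿⣿⠂⠒⠀⠀
⠀⠀⠀⠀⠀⠀⠀⠀⠀⠀
⠀⠀⠀⠀⠀⠀⠀⠀⠀⠀

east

⠀⠀⠀⠀⠀⠀⠀⠀⠀⠀
⠂⠿⠿⠂⠂⠂⠀⠀⠀⠀
⣿⠒⣿⠂⠂⠒⠀⠀⠀⠀
⠿⠒⠒⠒⠿⠒⠂⠒⠀⠀
⣿⣿⠂⠿⣿⠒⠒⠴⠀⠀
⠒⣿⠒⠂⠒⣾⠿⠒⠀⠀
⠂⠴⠒⠒⠒⠂⠒⠂⠀⠀
⠒⠒⠂⠿⣿⠂⠒⠒⠀⠀
⠀⠀⠀⠀⠀⠀⠀⠀⠀⠀
⠀⠀⠀⠀⠀⠀⠀⠀⠀⠀

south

⠂⠿⠿⠂⠂⠂⠀⠀⠀⠀
⣿⠒⣿⠂⠂⠒⠀⠀⠀⠀
⠿⠒⠒⠒⠿⠒⠂⠒⠀⠀
⣿⣿⠂⠿⣿⠒⠒⠴⠀⠀
⠒⣿⠒⠂⠒⠒⠿⠒⠀⠀
⠂⠴⠒⠒⠒⣾⠒⠂⠀⠀
⠒⠒⠂⠿⣿⠂⠒⠒⠀⠀
⠀⠀⠀⠒⠒⠂⠿⠿⠀⠀
⠀⠀⠀⠀⠀⠀⠀⠀⠀⠀
⠀⠀⠀⠀⠀⠀⠀⠀⠀⠀

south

⣿⠒⣿⠂⠂⠒⠀⠀⠀⠀
⠿⠒⠒⠒⠿⠒⠂⠒⠀⠀
⣿⣿⠂⠿⣿⠒⠒⠴⠀⠀
⠒⣿⠒⠂⠒⠒⠿⠒⠀⠀
⠂⠴⠒⠒⠒⠂⠒⠂⠀⠀
⠒⠒⠂⠿⣿⣾⠒⠒⠀⠀
⠀⠀⠀⠒⠒⠂⠿⠿⠀⠀
⠀⠀⠀⠒⣿⣿⠴⠂⠀⠀
⠀⠀⠀⠀⠀⠀⠀⠀⠀⠀
⠀⠀⠀⠀⠀⠀⠀⠀⠀⠀

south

⠿⠒⠒⠒⠿⠒⠂⠒⠀⠀
⣿⣿⠂⠿⣿⠒⠒⠴⠀⠀
⠒⣿⠒⠂⠒⠒⠿⠒⠀⠀
⠂⠴⠒⠒⠒⠂⠒⠂⠀⠀
⠒⠒⠂⠿⣿⠂⠒⠒⠀⠀
⠀⠀⠀⠒⠒⣾⠿⠿⠀⠀
⠀⠀⠀⠒⣿⣿⠴⠂⠀⠀
⠀⠀⠀⠒⣿⠿⠿⠒⠀⠀
⠀⠀⠀⠀⠀⠀⠀⠀⠀⠀
⠀⠀⠀⠀⠀⠀⠀⠀⠀⠀

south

⣿⣿⠂⠿⣿⠒⠒⠴⠀⠀
⠒⣿⠒⠂⠒⠒⠿⠒⠀⠀
⠂⠴⠒⠒⠒⠂⠒⠂⠀⠀
⠒⠒⠂⠿⣿⠂⠒⠒⠀⠀
⠀⠀⠀⠒⠒⠂⠿⠿⠀⠀
⠀⠀⠀⠒⣿⣾⠴⠂⠀⠀
⠀⠀⠀⠒⣿⠿⠿⠒⠀⠀
⠀⠀⠀⠒⠒⠒⠿⣿⠀⠀
⠀⠀⠀⠀⠀⠀⠀⠀⠀⠀
⠀⠀⠀⠀⠀⠀⠀⠀⠀⠀

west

⠒⣿⣿⠂⠿⣿⠒⠒⠴⠀
⠴⠒⣿⠒⠂⠒⠒⠿⠒⠀
⠴⠂⠴⠒⠒⠒⠂⠒⠂⠀
⠂⠒⠒⠂⠿⣿⠂⠒⠒⠀
⠀⠀⠀⠴⠒⠒⠂⠿⠿⠀
⠀⠀⠀⠒⠒⣾⣿⠴⠂⠀
⠀⠀⠀⠒⠒⣿⠿⠿⠒⠀
⠀⠀⠀⠂⠒⠒⠒⠿⣿⠀
⠀⠀⠀⠀⠀⠀⠀⠀⠀⠀
⠀⠀⠀⠀⠀⠀⠀⠀⠀⠀

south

⠴⠒⣿⠒⠂⠒⠒⠿⠒⠀
⠴⠂⠴⠒⠒⠒⠂⠒⠂⠀
⠂⠒⠒⠂⠿⣿⠂⠒⠒⠀
⠀⠀⠀⠴⠒⠒⠂⠿⠿⠀
⠀⠀⠀⠒⠒⣿⣿⠴⠂⠀
⠀⠀⠀⠒⠒⣾⠿⠿⠒⠀
⠀⠀⠀⠂⠒⠒⠒⠿⣿⠀
⠀⠀⠀⣿⠒⠒⠿⠒⠀⠀
⠀⠀⠀⠀⠀⠀⠀⠀⠀⠀
⠀⠀⠀⠀⠀⠀⠀⠀⠀⠀

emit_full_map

⣿⠂⠿⠿⠂⠂⠂⠀⠀
⠴⣿⠒⣿⠂⠂⠒⠀⠀
⠒⠿⠒⠒⠒⠿⠒⠂⠒
⠒⣿⣿⠂⠿⣿⠒⠒⠴
⠴⠒⣿⠒⠂⠒⠒⠿⠒
⠴⠂⠴⠒⠒⠒⠂⠒⠂
⠂⠒⠒⠂⠿⣿⠂⠒⠒
⠀⠀⠀⠴⠒⠒⠂⠿⠿
⠀⠀⠀⠒⠒⣿⣿⠴⠂
⠀⠀⠀⠒⠒⣾⠿⠿⠒
⠀⠀⠀⠂⠒⠒⠒⠿⣿
⠀⠀⠀⣿⠒⠒⠿⠒⠀

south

⠴⠂⠴⠒⠒⠒⠂⠒⠂⠀
⠂⠒⠒⠂⠿⣿⠂⠒⠒⠀
⠀⠀⠀⠴⠒⠒⠂⠿⠿⠀
⠀⠀⠀⠒⠒⣿⣿⠴⠂⠀
⠀⠀⠀⠒⠒⣿⠿⠿⠒⠀
⠀⠀⠀⠂⠒⣾⠒⠿⣿⠀
⠀⠀⠀⣿⠒⠒⠿⠒⠀⠀
⠀⠀⠀⠂⣿⣿⠒⠂⠀⠀
⠀⠀⠀⠀⠀⠀⠀⠀⠀⠀
⠀⠀⠀⠀⠀⠀⠀⠀⠀⠀

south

⠂⠒⠒⠂⠿⣿⠂⠒⠒⠀
⠀⠀⠀⠴⠒⠒⠂⠿⠿⠀
⠀⠀⠀⠒⠒⣿⣿⠴⠂⠀
⠀⠀⠀⠒⠒⣿⠿⠿⠒⠀
⠀⠀⠀⠂⠒⠒⠒⠿⣿⠀
⠀⠀⠀⣿⠒⣾⠿⠒⠀⠀
⠀⠀⠀⠂⣿⣿⠒⠂⠀⠀
⠀⠀⠀⣿⣿⠒⠒⠒⠀⠀
⠀⠀⠀⠀⠀⠀⠀⠀⠀⠀
⠀⠀⠀⠀⠀⠀⠀⠀⠀⠀

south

⠀⠀⠀⠴⠒⠒⠂⠿⠿⠀
⠀⠀⠀⠒⠒⣿⣿⠴⠂⠀
⠀⠀⠀⠒⠒⣿⠿⠿⠒⠀
⠀⠀⠀⠂⠒⠒⠒⠿⣿⠀
⠀⠀⠀⣿⠒⠒⠿⠒⠀⠀
⠀⠀⠀⠂⣿⣾⠒⠂⠀⠀
⠀⠀⠀⣿⣿⠒⠒⠒⠀⠀
⠀⠀⠀⠒⣿⠂⠒⠒⠀⠀
⠀⠀⠀⠀⠀⠀⠀⠀⠀⠀
⠀⠀⠀⠀⠀⠀⠀⠀⠀⠀

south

⠀⠀⠀⠒⠒⣿⣿⠴⠂⠀
⠀⠀⠀⠒⠒⣿⠿⠿⠒⠀
⠀⠀⠀⠂⠒⠒⠒⠿⣿⠀
⠀⠀⠀⣿⠒⠒⠿⠒⠀⠀
⠀⠀⠀⠂⣿⣿⠒⠂⠀⠀
⠀⠀⠀⣿⣿⣾⠒⠒⠀⠀
⠀⠀⠀⠒⣿⠂⠒⠒⠀⠀
⠀⠀⠀⠒⠒⠒⠒⠒⠀⠀
⠀⠀⠀⠀⠀⠀⠀⠀⠀⠀
⠀⠀⠀⠀⠀⠀⠀⠀⠀⠀

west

⠀⠀⠀⠀⠒⠒⣿⣿⠴⠂
⠀⠀⠀⠀⠒⠒⣿⠿⠿⠒
⠀⠀⠀⠀⠂⠒⠒⠒⠿⣿
⠀⠀⠀⣿⣿⠒⠒⠿⠒⠀
⠀⠀⠀⠂⠂⣿⣿⠒⠂⠀
⠀⠀⠀⠂⣿⣾⠒⠒⠒⠀
⠀⠀⠀⣿⠒⣿⠂⠒⠒⠀
⠀⠀⠀⠂⠒⠒⠒⠒⠒⠀
⠀⠀⠀⠀⠀⠀⠀⠀⠀⠀
⠀⠀⠀⠀⠀⠀⠀⠀⠀⠀

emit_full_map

⣿⠂⠿⠿⠂⠂⠂⠀⠀
⠴⣿⠒⣿⠂⠂⠒⠀⠀
⠒⠿⠒⠒⠒⠿⠒⠂⠒
⠒⣿⣿⠂⠿⣿⠒⠒⠴
⠴⠒⣿⠒⠂⠒⠒⠿⠒
⠴⠂⠴⠒⠒⠒⠂⠒⠂
⠂⠒⠒⠂⠿⣿⠂⠒⠒
⠀⠀⠀⠴⠒⠒⠂⠿⠿
⠀⠀⠀⠒⠒⣿⣿⠴⠂
⠀⠀⠀⠒⠒⣿⠿⠿⠒
⠀⠀⠀⠂⠒⠒⠒⠿⣿
⠀⠀⣿⣿⠒⠒⠿⠒⠀
⠀⠀⠂⠂⣿⣿⠒⠂⠀
⠀⠀⠂⣿⣾⠒⠒⠒⠀
⠀⠀⣿⠒⣿⠂⠒⠒⠀
⠀⠀⠂⠒⠒⠒⠒⠒⠀

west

⠀⠀⠀⠀⠀⠒⠒⣿⣿⠴
⠀⠀⠀⠀⠀⠒⠒⣿⠿⠿
⠀⠀⠀⠀⠀⠂⠒⠒⠒⠿
⠀⠀⠀⠿⣿⣿⠒⠒⠿⠒
⠀⠀⠀⣿⠂⠂⣿⣿⠒⠂
⠀⠀⠀⣿⠂⣾⣿⠒⠒⠒
⠀⠀⠀⣿⣿⠒⣿⠂⠒⠒
⠀⠀⠀⠂⠂⠒⠒⠒⠒⠒
⠀⠀⠀⠀⠀⠀⠀⠀⠀⠀
⠀⠀⠀⠀⠀⠀⠀⠀⠀⠀

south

⠀⠀⠀⠀⠀⠒⠒⣿⠿⠿
⠀⠀⠀⠀⠀⠂⠒⠒⠒⠿
⠀⠀⠀⠿⣿⣿⠒⠒⠿⠒
⠀⠀⠀⣿⠂⠂⣿⣿⠒⠂
⠀⠀⠀⣿⠂⣿⣿⠒⠒⠒
⠀⠀⠀⣿⣿⣾⣿⠂⠒⠒
⠀⠀⠀⠂⠂⠒⠒⠒⠒⠒
⠀⠀⠀⠂⠿⣿⠒⠿⠀⠀
⠀⠀⠀⠀⠀⠀⠀⠀⠀⠀
⠀⠀⠀⠀⠀⠀⠀⠀⠀⠀

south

⠀⠀⠀⠀⠀⠂⠒⠒⠒⠿
⠀⠀⠀⠿⣿⣿⠒⠒⠿⠒
⠀⠀⠀⣿⠂⠂⣿⣿⠒⠂
⠀⠀⠀⣿⠂⣿⣿⠒⠒⠒
⠀⠀⠀⣿⣿⠒⣿⠂⠒⠒
⠀⠀⠀⠂⠂⣾⠒⠒⠒⠒
⠀⠀⠀⠂⠿⣿⠒⠿⠀⠀
⠀⠀⠀⣿⠂⠿⠿⠒⠀⠀
⠀⠀⠀⠀⠀⠀⠀⠀⠀⠀
⠀⠀⠀⠀⠀⠀⠀⠀⠀⠀

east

⠀⠀⠀⠀⠂⠒⠒⠒⠿⣿
⠀⠀⠿⣿⣿⠒⠒⠿⠒⠀
⠀⠀⣿⠂⠂⣿⣿⠒⠂⠀
⠀⠀⣿⠂⣿⣿⠒⠒⠒⠀
⠀⠀⣿⣿⠒⣿⠂⠒⠒⠀
⠀⠀⠂⠂⠒⣾⠒⠒⠒⠀
⠀⠀⠂⠿⣿⠒⠿⣿⠀⠀
⠀⠀⣿⠂⠿⠿⠒⠴⠀⠀
⠀⠀⠀⠀⠀⠀⠀⠀⠀⠀
⠀⠀⠀⠀⠀⠀⠀⠀⠀⠀

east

⠀⠀⠀⠂⠒⠒⠒⠿⣿⠀
⠀⠿⣿⣿⠒⠒⠿⠒⠀⠀
⠀⣿⠂⠂⣿⣿⠒⠂⠀⠀
⠀⣿⠂⣿⣿⠒⠒⠒⠀⠀
⠀⣿⣿⠒⣿⠂⠒⠒⠀⠀
⠀⠂⠂⠒⠒⣾⠒⠒⠀⠀
⠀⠂⠿⣿⠒⠿⣿⠿⠀⠀
⠀⣿⠂⠿⠿⠒⠴⠒⠀⠀
⠀⠀⠀⠀⠀⠀⠀⠀⠀⠀
⠀⠀⠀⠀⠀⠀⠀⠀⠀⠀

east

⠀⠀⠂⠒⠒⠒⠿⣿⠀⠀
⠿⣿⣿⠒⠒⠿⠒⠀⠀⠀
⣿⠂⠂⣿⣿⠒⠂⠀⠀⠀
⣿⠂⣿⣿⠒⠒⠒⠒⠀⠀
⣿⣿⠒⣿⠂⠒⠒⠒⠀⠀
⠂⠂⠒⠒⠒⣾⠒⠒⠀⠀
⠂⠿⣿⠒⠿⣿⠿⠒⠀⠀
⣿⠂⠿⠿⠒⠴⠒⠒⠀⠀
⠀⠀⠀⠀⠀⠀⠀⠀⠀⠀
⠀⠀⠀⠀⠀⠀⠀⠀⠀⠀

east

⠀⠂⠒⠒⠒⠿⣿⠀⠀⠀
⣿⣿⠒⠒⠿⠒⠀⠀⠀⠀
⠂⠂⣿⣿⠒⠂⠀⠀⠀⠀
⠂⣿⣿⠒⠒⠒⠒⠒⠀⠀
⣿⠒⣿⠂⠒⠒⠒⣿⠀⠀
⠂⠒⠒⠒⠒⣾⠒⠒⠀⠀
⠿⣿⠒⠿⣿⠿⠒⠴⠀⠀
⠂⠿⠿⠒⠴⠒⠒⠒⠀⠀
⠀⠀⠀⠀⠀⠀⠀⠀⠀⠀
⠀⠀⠀⠀⠀⠀⠀⠀⠀⠀

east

⠂⠒⠒⠒⠿⣿⠀⠀⠀⠀
⣿⠒⠒⠿⠒⠀⠀⠀⠀⠀
⠂⣿⣿⠒⠂⠀⠀⠀⠀⠀
⣿⣿⠒⠒⠒⠒⠒⠒⠀⠀
⠒⣿⠂⠒⠒⠒⣿⠿⠀⠀
⠒⠒⠒⠒⠒⣾⠒⠿⠀⠀
⣿⠒⠿⣿⠿⠒⠴⣿⠀⠀
⠿⠿⠒⠴⠒⠒⠒⠒⠀⠀
⠀⠀⠀⠀⠀⠀⠀⠀⠀⠀
⠀⠀⠀⠀⠀⠀⠀⠀⠀⠀

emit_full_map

⣿⠂⠿⠿⠂⠂⠂⠀⠀⠀⠀
⠴⣿⠒⣿⠂⠂⠒⠀⠀⠀⠀
⠒⠿⠒⠒⠒⠿⠒⠂⠒⠀⠀
⠒⣿⣿⠂⠿⣿⠒⠒⠴⠀⠀
⠴⠒⣿⠒⠂⠒⠒⠿⠒⠀⠀
⠴⠂⠴⠒⠒⠒⠂⠒⠂⠀⠀
⠂⠒⠒⠂⠿⣿⠂⠒⠒⠀⠀
⠀⠀⠀⠴⠒⠒⠂⠿⠿⠀⠀
⠀⠀⠀⠒⠒⣿⣿⠴⠂⠀⠀
⠀⠀⠀⠒⠒⣿⠿⠿⠒⠀⠀
⠀⠀⠀⠂⠒⠒⠒⠿⣿⠀⠀
⠀⠿⣿⣿⠒⠒⠿⠒⠀⠀⠀
⠀⣿⠂⠂⣿⣿⠒⠂⠀⠀⠀
⠀⣿⠂⣿⣿⠒⠒⠒⠒⠒⠒
⠀⣿⣿⠒⣿⠂⠒⠒⠒⣿⠿
⠀⠂⠂⠒⠒⠒⠒⠒⣾⠒⠿
⠀⠂⠿⣿⠒⠿⣿⠿⠒⠴⣿
⠀⣿⠂⠿⠿⠒⠴⠒⠒⠒⠒
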